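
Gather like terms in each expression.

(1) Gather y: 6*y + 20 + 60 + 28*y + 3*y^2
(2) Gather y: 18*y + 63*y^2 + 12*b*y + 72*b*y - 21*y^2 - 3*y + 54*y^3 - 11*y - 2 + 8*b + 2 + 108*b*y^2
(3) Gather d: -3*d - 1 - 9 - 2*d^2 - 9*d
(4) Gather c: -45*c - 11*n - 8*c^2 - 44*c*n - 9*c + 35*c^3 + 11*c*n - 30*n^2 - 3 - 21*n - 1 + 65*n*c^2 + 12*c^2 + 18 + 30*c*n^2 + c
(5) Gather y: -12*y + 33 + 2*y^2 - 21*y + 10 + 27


(1) = 3*y^2 + 34*y + 80
(2) = 8*b + 54*y^3 + y^2*(108*b + 42) + y*(84*b + 4)
(3) = -2*d^2 - 12*d - 10
(4) = 35*c^3 + c^2*(65*n + 4) + c*(30*n^2 - 33*n - 53) - 30*n^2 - 32*n + 14
(5) = 2*y^2 - 33*y + 70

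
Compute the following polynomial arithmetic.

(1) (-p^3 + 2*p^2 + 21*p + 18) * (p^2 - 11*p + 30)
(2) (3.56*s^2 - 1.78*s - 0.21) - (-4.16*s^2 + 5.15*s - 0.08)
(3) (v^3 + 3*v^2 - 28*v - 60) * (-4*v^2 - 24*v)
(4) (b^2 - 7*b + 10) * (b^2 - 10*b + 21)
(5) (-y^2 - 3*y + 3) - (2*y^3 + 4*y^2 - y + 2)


(1) = -p^5 + 13*p^4 - 31*p^3 - 153*p^2 + 432*p + 540
(2) = 7.72*s^2 - 6.93*s - 0.13
(3) = -4*v^5 - 36*v^4 + 40*v^3 + 912*v^2 + 1440*v
(4) = b^4 - 17*b^3 + 101*b^2 - 247*b + 210
(5) = -2*y^3 - 5*y^2 - 2*y + 1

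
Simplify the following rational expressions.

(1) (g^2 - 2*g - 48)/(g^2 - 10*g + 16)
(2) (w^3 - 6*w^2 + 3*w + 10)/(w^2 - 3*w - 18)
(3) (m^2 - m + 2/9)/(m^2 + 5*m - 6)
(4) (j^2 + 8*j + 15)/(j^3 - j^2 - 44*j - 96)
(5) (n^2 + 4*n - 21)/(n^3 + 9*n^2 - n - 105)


(1) = (g + 6)/(g - 2)
(2) = (w^3 - 6*w^2 + 3*w + 10)/(w^2 - 3*w - 18)
(3) = (9*m^2 - 9*m + 2)/(9*m^2 + 45*m - 54)
(4) = (j + 5)/(j^2 - 4*j - 32)
(5) = 1/(n + 5)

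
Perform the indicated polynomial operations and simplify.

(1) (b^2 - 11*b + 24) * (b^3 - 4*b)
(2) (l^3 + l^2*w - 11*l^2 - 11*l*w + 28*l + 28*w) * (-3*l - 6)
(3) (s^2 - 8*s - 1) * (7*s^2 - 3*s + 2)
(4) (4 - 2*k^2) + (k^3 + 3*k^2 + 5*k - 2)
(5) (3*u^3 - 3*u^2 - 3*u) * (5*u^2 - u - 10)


(1) = b^5 - 11*b^4 + 20*b^3 + 44*b^2 - 96*b
(2) = -3*l^4 - 3*l^3*w + 27*l^3 + 27*l^2*w - 18*l^2 - 18*l*w - 168*l - 168*w
(3) = 7*s^4 - 59*s^3 + 19*s^2 - 13*s - 2
(4) = k^3 + k^2 + 5*k + 2
(5) = 15*u^5 - 18*u^4 - 42*u^3 + 33*u^2 + 30*u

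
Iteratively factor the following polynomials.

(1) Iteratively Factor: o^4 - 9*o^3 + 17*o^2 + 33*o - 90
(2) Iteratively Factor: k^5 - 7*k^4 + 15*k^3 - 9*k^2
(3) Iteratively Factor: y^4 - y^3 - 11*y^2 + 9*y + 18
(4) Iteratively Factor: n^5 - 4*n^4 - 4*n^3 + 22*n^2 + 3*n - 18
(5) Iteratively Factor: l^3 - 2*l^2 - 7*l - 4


(1) = (o - 5)*(o^3 - 4*o^2 - 3*o + 18) = (o - 5)*(o - 3)*(o^2 - o - 6) = (o - 5)*(o - 3)*(o + 2)*(o - 3)
(2) = (k - 1)*(k^4 - 6*k^3 + 9*k^2) = k*(k - 1)*(k^3 - 6*k^2 + 9*k) = k*(k - 3)*(k - 1)*(k^2 - 3*k) = k^2*(k - 3)*(k - 1)*(k - 3)
(3) = (y - 3)*(y^3 + 2*y^2 - 5*y - 6) = (y - 3)*(y - 2)*(y^2 + 4*y + 3) = (y - 3)*(y - 2)*(y + 1)*(y + 3)
(4) = (n + 1)*(n^4 - 5*n^3 + n^2 + 21*n - 18) = (n + 1)*(n + 2)*(n^3 - 7*n^2 + 15*n - 9) = (n - 3)*(n + 1)*(n + 2)*(n^2 - 4*n + 3) = (n - 3)^2*(n + 1)*(n + 2)*(n - 1)
(5) = (l - 4)*(l^2 + 2*l + 1) = (l - 4)*(l + 1)*(l + 1)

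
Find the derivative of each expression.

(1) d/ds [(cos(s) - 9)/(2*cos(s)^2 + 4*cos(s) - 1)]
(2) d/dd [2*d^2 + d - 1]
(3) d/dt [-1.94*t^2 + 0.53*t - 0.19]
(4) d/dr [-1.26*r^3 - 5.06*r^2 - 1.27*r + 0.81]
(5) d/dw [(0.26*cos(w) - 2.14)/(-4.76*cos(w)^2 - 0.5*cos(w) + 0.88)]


(1) = (-36*cos(s) + cos(2*s) - 34)*sin(s)/(4*cos(s) + cos(2*s))^2
(2) = 4*d + 1
(3) = 0.53 - 3.88*t
(4) = -3.78*r^2 - 10.12*r - 1.27
(5) = (-1.2376*cos(w)^2 + 20.3728*cos(w) + 0.8412)*sin(w)/(22.6576*cos(w)^4 + 4.76*cos(w)^3 - 8.1276*cos(w)^2 - 0.88*cos(w) + 0.7744)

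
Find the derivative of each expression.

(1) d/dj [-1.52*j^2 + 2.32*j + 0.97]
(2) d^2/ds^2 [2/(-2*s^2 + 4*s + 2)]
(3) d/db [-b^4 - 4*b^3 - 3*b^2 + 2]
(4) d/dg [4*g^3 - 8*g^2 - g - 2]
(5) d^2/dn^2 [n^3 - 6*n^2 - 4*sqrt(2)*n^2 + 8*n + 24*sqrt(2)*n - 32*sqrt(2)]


(1) = 2.32 - 3.04*j
(2) = 2*(-s^2 + 2*s + 4*(s - 1)^2 + 1)/(-s^2 + 2*s + 1)^3
(3) = 2*b*(-2*b^2 - 6*b - 3)
(4) = 12*g^2 - 16*g - 1
(5) = 6*n - 12 - 8*sqrt(2)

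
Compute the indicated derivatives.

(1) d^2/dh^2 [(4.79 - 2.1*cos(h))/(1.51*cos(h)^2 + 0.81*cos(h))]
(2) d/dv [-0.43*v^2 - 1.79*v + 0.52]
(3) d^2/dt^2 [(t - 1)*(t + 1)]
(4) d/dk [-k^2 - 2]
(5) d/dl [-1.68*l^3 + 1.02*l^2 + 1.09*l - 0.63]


(1) = (0.7463986442*cos(h)^5 - 7.2103850862*cos(h)^4 - 4.2325816778*cos(h)^3 + 9.7251033658*cos(h)^2 + 5.4795687788*cos(h) + 0.9797904439)/((0.536696168*cos(h)^3 + 0.8636898597*cos(h)^2 + 0.463303832*cos(h) + 0.0828424071)*cos(h)^3)
(2) = -0.86*v - 1.79
(3) = 2
(4) = -2*k
(5) = -5.04*l^2 + 2.04*l + 1.09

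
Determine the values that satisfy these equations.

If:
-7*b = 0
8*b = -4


Then:
No Solution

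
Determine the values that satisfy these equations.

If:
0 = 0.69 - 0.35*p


Then:
p = 1.97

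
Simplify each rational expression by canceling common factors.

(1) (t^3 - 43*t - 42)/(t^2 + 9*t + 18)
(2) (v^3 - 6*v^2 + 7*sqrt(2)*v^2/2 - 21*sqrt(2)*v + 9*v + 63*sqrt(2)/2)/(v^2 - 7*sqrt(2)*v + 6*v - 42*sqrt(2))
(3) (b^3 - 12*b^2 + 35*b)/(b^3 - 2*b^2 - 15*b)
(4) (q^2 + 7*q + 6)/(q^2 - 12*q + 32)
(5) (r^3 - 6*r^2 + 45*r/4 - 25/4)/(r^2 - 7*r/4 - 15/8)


(1) = (t^2 - 6*t - 7)/(t + 3)
(2) = (2*v^3 + v^2*(-12 + 7*sqrt(2)) + v*(18 - 42*sqrt(2)) + 63*sqrt(2))/(2*v^2 + v*(12 - 14*sqrt(2)) - 84*sqrt(2))
(3) = (b - 7)/(b + 3)
(4) = (q^2 + 7*q + 6)/(q^2 - 12*q + 32)
(5) = (4*r^2 - 14*r + 10)/(4*r + 3)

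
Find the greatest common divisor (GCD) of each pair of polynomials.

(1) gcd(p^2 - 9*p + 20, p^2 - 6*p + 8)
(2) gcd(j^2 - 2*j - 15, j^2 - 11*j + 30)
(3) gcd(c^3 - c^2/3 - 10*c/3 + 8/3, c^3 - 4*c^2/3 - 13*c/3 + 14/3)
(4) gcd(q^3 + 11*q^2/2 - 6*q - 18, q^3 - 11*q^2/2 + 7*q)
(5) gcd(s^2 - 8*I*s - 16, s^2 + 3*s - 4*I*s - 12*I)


(1) = p - 4
(2) = j - 5
(3) = gcd((c - 4/3)*(c - 1)*(c + 2), (c - 7/3)*(c - 1)*(c + 2)) = c^2 + c - 2
(4) = q - 2
(5) = gcd((s - 4*I)^2, (s + 3)*(s - 4*I)) = s - 4*I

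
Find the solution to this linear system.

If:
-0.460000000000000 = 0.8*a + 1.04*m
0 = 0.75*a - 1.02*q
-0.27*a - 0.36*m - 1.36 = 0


Then:
a = 173.44
m = -133.86
q = 127.53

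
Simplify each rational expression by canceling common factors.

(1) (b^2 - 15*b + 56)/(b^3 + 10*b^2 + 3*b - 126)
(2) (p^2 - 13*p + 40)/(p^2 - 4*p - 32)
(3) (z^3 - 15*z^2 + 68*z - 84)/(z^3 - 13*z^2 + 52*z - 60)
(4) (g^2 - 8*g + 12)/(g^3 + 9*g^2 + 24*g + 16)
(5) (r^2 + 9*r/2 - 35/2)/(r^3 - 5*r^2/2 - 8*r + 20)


(1) = (b^2 - 15*b + 56)/(b^3 + 10*b^2 + 3*b - 126)
(2) = (p - 5)/(p + 4)
(3) = (z - 7)/(z - 5)
(4) = (g^2 - 8*g + 12)/(g^3 + 9*g^2 + 24*g + 16)
(5) = (r + 7)/(r^2 - 8)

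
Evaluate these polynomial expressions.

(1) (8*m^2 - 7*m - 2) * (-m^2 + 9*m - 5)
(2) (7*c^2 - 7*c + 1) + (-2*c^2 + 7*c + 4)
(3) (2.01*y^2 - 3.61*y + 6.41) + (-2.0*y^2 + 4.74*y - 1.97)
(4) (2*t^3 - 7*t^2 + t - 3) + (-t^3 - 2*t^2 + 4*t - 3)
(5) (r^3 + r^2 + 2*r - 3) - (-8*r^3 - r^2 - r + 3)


(1) = -8*m^4 + 79*m^3 - 101*m^2 + 17*m + 10
(2) = 5*c^2 + 5
(3) = 0.01*y^2 + 1.13*y + 4.44
(4) = t^3 - 9*t^2 + 5*t - 6
(5) = 9*r^3 + 2*r^2 + 3*r - 6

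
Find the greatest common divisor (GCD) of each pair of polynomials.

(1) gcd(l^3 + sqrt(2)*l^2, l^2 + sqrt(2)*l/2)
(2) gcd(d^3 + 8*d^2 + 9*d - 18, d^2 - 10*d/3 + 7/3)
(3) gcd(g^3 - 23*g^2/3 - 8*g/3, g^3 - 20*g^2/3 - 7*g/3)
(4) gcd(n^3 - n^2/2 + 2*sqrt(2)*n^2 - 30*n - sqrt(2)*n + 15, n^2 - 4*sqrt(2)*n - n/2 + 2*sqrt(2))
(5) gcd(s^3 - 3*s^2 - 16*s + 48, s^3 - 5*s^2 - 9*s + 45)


(1) = l
(2) = gcd((d - 1)*(d + 3)*(d + 6), (d - 7/3)*(d - 1)) = d - 1
(3) = g^2 + g/3
(4) = n - 1/2
(5) = gcd((s - 4)*(s - 3)*(s + 4), (s - 5)*(s - 3)*(s + 3)) = s - 3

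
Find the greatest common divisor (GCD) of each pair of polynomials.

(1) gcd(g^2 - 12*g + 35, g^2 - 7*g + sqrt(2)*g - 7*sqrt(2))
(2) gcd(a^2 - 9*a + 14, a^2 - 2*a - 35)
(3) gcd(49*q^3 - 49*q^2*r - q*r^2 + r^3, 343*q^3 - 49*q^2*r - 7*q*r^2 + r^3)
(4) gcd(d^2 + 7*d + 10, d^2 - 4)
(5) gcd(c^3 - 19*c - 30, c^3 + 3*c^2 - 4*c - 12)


(1) = g - 7
(2) = gcd((a - 7)*(a - 2), (a - 7)*(a + 5)) = a - 7
(3) = 49*q^2 - r^2
(4) = gcd((d + 2)*(d + 5), (d - 2)*(d + 2)) = d + 2
(5) = gcd((c - 5)*(c + 2)*(c + 3), (c - 2)*(c + 2)*(c + 3)) = c^2 + 5*c + 6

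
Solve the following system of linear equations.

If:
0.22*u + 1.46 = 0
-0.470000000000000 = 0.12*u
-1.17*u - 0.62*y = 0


Then:
No Solution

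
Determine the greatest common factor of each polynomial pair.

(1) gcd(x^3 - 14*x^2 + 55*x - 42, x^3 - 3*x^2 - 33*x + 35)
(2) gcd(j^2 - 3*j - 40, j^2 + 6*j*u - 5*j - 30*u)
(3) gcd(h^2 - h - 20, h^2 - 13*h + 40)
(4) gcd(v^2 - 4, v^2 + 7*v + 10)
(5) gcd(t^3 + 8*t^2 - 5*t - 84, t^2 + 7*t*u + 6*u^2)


(1) = x^2 - 8*x + 7
(2) = 1
(3) = gcd((h - 5)*(h + 4), (h - 8)*(h - 5)) = h - 5
(4) = gcd((v - 2)*(v + 2), (v + 2)*(v + 5)) = v + 2
(5) = gcd((t - 3)*(t + 4)*(t + 7), (t + u)*(t + 6*u)) = 1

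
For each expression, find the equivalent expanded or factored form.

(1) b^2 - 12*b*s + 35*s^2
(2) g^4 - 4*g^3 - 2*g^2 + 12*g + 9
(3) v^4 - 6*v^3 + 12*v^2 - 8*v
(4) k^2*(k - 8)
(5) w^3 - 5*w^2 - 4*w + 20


(1) = (b - 7*s)*(b - 5*s)
(2) = (g - 3)^2*(g + 1)^2
(3) = v*(v - 2)^3
(4) = k^3 - 8*k^2
(5) = (w - 5)*(w - 2)*(w + 2)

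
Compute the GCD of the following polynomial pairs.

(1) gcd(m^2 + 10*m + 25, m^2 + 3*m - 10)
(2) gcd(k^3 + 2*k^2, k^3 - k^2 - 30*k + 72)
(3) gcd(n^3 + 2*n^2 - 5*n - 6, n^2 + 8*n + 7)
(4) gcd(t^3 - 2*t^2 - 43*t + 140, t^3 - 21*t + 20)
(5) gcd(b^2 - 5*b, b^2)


(1) = gcd((m + 5)^2, (m - 2)*(m + 5)) = m + 5
(2) = gcd(k^2*(k + 2), (k - 4)*(k - 3)*(k + 6)) = 1
(3) = n + 1
(4) = t - 4
(5) = b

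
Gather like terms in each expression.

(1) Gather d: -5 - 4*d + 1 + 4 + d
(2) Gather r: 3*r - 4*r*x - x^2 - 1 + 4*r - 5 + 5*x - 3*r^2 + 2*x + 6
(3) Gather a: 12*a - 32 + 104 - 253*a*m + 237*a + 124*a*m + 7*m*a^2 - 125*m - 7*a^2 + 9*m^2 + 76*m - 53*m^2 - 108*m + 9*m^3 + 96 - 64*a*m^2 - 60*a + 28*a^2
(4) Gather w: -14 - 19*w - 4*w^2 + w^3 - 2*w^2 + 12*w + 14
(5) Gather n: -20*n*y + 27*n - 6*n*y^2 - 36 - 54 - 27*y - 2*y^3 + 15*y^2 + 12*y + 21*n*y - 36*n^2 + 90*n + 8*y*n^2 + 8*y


(1) = -3*d
(2) = -3*r^2 + r*(7 - 4*x) - x^2 + 7*x
(3) = a^2*(7*m + 21) + a*(-64*m^2 - 129*m + 189) + 9*m^3 - 44*m^2 - 157*m + 168
(4) = w^3 - 6*w^2 - 7*w
(5) = n^2*(8*y - 36) + n*(-6*y^2 + y + 117) - 2*y^3 + 15*y^2 - 7*y - 90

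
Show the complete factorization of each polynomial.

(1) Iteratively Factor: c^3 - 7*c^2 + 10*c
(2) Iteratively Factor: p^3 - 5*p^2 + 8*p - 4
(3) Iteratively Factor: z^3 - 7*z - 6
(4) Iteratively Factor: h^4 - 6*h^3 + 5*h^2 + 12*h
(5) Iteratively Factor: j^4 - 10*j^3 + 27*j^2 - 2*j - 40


(1) = (c - 2)*(c^2 - 5*c) = c*(c - 2)*(c - 5)
(2) = (p - 2)*(p^2 - 3*p + 2) = (p - 2)^2*(p - 1)
(3) = (z + 2)*(z^2 - 2*z - 3) = (z - 3)*(z + 2)*(z + 1)
(4) = (h - 3)*(h^3 - 3*h^2 - 4*h) = h*(h - 3)*(h^2 - 3*h - 4) = h*(h - 3)*(h + 1)*(h - 4)
(5) = (j + 1)*(j^3 - 11*j^2 + 38*j - 40) = (j - 2)*(j + 1)*(j^2 - 9*j + 20) = (j - 4)*(j - 2)*(j + 1)*(j - 5)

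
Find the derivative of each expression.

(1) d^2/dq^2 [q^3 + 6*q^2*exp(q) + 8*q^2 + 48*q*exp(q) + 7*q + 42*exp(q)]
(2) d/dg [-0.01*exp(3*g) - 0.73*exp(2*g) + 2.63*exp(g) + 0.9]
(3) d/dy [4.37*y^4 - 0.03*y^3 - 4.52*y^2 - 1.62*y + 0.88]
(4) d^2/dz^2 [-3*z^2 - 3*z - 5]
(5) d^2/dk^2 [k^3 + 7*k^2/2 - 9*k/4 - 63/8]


(1) = 6*q^2*exp(q) + 72*q*exp(q) + 6*q + 150*exp(q) + 16
(2) = (-0.03*exp(2*g) - 1.46*exp(g) + 2.63)*exp(g)
(3) = 17.48*y^3 - 0.09*y^2 - 9.04*y - 1.62
(4) = -6
(5) = 6*k + 7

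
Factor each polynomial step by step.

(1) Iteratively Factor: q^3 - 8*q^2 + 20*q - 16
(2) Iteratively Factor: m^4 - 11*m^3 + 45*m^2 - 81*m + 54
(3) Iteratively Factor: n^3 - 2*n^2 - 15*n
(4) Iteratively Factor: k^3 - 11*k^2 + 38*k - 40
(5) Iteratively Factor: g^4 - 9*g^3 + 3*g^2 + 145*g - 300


(1) = (q - 2)*(q^2 - 6*q + 8) = (q - 4)*(q - 2)*(q - 2)
(2) = (m - 2)*(m^3 - 9*m^2 + 27*m - 27) = (m - 3)*(m - 2)*(m^2 - 6*m + 9) = (m - 3)^2*(m - 2)*(m - 3)
(3) = (n - 5)*(n^2 + 3*n) = (n - 5)*(n + 3)*(n)
(4) = (k - 4)*(k^2 - 7*k + 10) = (k - 5)*(k - 4)*(k - 2)
(5) = (g - 5)*(g^3 - 4*g^2 - 17*g + 60) = (g - 5)^2*(g^2 + g - 12) = (g - 5)^2*(g + 4)*(g - 3)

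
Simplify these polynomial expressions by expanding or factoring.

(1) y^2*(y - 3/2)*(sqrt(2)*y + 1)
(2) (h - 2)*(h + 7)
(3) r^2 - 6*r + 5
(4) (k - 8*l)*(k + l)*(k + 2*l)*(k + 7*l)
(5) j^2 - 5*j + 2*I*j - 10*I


(1) = sqrt(2)*y^4 - 3*sqrt(2)*y^3/2 + y^3 - 3*y^2/2
(2) = h^2 + 5*h - 14
(3) = (r - 5)*(r - 1)
(4) = k^4 + 2*k^3*l - 57*k^2*l^2 - 170*k*l^3 - 112*l^4
(5) = (j - 5)*(j + 2*I)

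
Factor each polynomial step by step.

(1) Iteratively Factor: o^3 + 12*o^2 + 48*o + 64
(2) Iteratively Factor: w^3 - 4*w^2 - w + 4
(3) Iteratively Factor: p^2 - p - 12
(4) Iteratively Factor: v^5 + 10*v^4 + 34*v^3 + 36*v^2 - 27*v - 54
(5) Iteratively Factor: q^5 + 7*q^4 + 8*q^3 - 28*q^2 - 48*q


(1) = (o + 4)*(o^2 + 8*o + 16) = (o + 4)^2*(o + 4)
(2) = (w - 4)*(w^2 - 1) = (w - 4)*(w - 1)*(w + 1)
(3) = (p - 4)*(p + 3)
(4) = (v - 1)*(v^4 + 11*v^3 + 45*v^2 + 81*v + 54) = (v - 1)*(v + 3)*(v^3 + 8*v^2 + 21*v + 18) = (v - 1)*(v + 3)^2*(v^2 + 5*v + 6) = (v - 1)*(v + 3)^3*(v + 2)
(5) = (q + 4)*(q^4 + 3*q^3 - 4*q^2 - 12*q) = (q + 3)*(q + 4)*(q^3 - 4*q) = (q - 2)*(q + 3)*(q + 4)*(q^2 + 2*q) = (q - 2)*(q + 2)*(q + 3)*(q + 4)*(q)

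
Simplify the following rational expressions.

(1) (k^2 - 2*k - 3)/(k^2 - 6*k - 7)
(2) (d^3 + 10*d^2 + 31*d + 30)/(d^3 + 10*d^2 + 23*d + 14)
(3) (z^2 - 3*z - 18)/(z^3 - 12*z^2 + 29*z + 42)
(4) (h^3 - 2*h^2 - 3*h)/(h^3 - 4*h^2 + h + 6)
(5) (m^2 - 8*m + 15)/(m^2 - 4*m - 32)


(1) = (k - 3)/(k - 7)
(2) = (d^2 + 8*d + 15)/(d^2 + 8*d + 7)
(3) = (z + 3)/(z^2 - 6*z - 7)
(4) = h/(h - 2)
(5) = (m^2 - 8*m + 15)/(m^2 - 4*m - 32)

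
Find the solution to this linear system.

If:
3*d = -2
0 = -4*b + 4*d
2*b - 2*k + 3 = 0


Then:
b = -2/3
d = -2/3
k = 5/6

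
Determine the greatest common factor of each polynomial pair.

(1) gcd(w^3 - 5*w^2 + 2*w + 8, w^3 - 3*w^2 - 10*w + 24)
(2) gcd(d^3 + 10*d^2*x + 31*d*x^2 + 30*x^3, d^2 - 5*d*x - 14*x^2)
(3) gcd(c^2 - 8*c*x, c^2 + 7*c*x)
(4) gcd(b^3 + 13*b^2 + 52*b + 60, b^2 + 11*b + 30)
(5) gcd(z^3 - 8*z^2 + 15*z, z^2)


(1) = w^2 - 6*w + 8
(2) = gcd((d + 2*x)*(d + 3*x)*(d + 5*x), (d - 7*x)*(d + 2*x)) = d + 2*x
(3) = c
(4) = b^2 + 11*b + 30
(5) = z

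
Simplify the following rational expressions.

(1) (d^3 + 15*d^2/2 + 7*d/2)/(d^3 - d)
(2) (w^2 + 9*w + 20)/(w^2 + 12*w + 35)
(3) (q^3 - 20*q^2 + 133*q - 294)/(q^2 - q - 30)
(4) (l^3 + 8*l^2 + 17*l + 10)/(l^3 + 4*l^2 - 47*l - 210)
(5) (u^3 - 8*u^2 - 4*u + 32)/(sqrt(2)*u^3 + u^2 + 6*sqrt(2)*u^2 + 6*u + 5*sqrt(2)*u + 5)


(1) = (2*d^2 + 15*d + 7)/(2*d^2 - 2)
(2) = (w + 4)/(w + 7)
(3) = (q^2 - 14*q + 49)/(q + 5)
(4) = (l^2 + 3*l + 2)/(l^2 - l - 42)
(5) = (u^3 - 8*u^2 - 4*u + 32)/(sqrt(2)*u^3 + u^2*(1 + 6*sqrt(2)) + u*(6 + 5*sqrt(2)) + 5)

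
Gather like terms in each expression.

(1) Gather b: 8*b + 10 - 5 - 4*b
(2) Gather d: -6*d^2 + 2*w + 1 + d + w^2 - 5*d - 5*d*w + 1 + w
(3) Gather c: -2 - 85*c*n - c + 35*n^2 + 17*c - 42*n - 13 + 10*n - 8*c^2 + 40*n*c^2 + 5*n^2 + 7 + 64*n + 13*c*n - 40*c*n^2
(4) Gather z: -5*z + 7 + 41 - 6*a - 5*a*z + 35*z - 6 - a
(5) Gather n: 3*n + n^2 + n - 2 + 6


(1) = 4*b + 5
(2) = -6*d^2 + d*(-5*w - 4) + w^2 + 3*w + 2
(3) = c^2*(40*n - 8) + c*(-40*n^2 - 72*n + 16) + 40*n^2 + 32*n - 8
(4) = -7*a + z*(30 - 5*a) + 42
(5) = n^2 + 4*n + 4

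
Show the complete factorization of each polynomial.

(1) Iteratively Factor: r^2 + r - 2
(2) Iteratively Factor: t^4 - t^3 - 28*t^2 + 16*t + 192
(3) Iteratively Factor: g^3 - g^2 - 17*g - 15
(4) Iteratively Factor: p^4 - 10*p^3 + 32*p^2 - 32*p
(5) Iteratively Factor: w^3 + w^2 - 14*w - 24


(1) = (r - 1)*(r + 2)
(2) = (t - 4)*(t^3 + 3*t^2 - 16*t - 48) = (t - 4)^2*(t^2 + 7*t + 12) = (t - 4)^2*(t + 4)*(t + 3)
(3) = (g + 3)*(g^2 - 4*g - 5) = (g + 1)*(g + 3)*(g - 5)
(4) = (p - 2)*(p^3 - 8*p^2 + 16*p) = (p - 4)*(p - 2)*(p^2 - 4*p) = (p - 4)^2*(p - 2)*(p)
(5) = (w + 2)*(w^2 - w - 12) = (w - 4)*(w + 2)*(w + 3)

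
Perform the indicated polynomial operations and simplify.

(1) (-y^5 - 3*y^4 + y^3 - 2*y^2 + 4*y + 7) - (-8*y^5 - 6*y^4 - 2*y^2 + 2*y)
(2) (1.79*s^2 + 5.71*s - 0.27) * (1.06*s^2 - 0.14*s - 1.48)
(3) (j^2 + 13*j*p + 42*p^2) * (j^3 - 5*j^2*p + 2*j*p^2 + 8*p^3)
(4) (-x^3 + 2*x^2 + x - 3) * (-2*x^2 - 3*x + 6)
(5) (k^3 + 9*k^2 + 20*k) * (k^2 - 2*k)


(1) = 7*y^5 + 3*y^4 + y^3 + 2*y + 7
(2) = 1.8974*s^4 + 5.802*s^3 - 3.7348*s^2 - 8.413*s + 0.3996
(3) = j^5 + 8*j^4*p - 21*j^3*p^2 - 176*j^2*p^3 + 188*j*p^4 + 336*p^5
(4) = 2*x^5 - x^4 - 14*x^3 + 15*x^2 + 15*x - 18
(5) = k^5 + 7*k^4 + 2*k^3 - 40*k^2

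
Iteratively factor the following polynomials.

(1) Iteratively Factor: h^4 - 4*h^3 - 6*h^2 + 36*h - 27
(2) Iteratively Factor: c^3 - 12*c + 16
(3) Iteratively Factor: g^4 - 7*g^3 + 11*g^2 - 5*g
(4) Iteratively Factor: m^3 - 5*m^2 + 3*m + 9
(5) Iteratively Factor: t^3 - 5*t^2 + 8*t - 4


(1) = (h - 3)*(h^3 - h^2 - 9*h + 9) = (h - 3)*(h + 3)*(h^2 - 4*h + 3) = (h - 3)^2*(h + 3)*(h - 1)
(2) = (c - 2)*(c^2 + 2*c - 8) = (c - 2)*(c + 4)*(c - 2)
(3) = (g - 5)*(g^3 - 2*g^2 + g) = g*(g - 5)*(g^2 - 2*g + 1) = g*(g - 5)*(g - 1)*(g - 1)
(4) = (m + 1)*(m^2 - 6*m + 9) = (m - 3)*(m + 1)*(m - 3)
(5) = (t - 1)*(t^2 - 4*t + 4) = (t - 2)*(t - 1)*(t - 2)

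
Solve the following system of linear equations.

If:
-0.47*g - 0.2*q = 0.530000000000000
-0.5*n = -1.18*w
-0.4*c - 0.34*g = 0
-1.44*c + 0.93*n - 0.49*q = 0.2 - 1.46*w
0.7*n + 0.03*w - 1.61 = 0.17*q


Then:
c = 2.04
g = -2.40
n = 2.97
q = 2.99
w = 1.26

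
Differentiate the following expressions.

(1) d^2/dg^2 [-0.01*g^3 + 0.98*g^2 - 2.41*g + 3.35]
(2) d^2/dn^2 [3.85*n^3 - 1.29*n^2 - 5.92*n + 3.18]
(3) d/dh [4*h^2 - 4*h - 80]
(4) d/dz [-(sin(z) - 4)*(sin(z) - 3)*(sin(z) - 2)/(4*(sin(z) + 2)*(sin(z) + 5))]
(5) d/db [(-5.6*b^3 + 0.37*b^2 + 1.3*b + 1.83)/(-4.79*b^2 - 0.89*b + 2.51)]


(1) = 1.96 - 0.06*g
(2) = 23.1*n - 2.58
(3) = 8*h - 4
(4) = (-sin(z)^4 - 14*sin(z)^3 + 59*sin(z)^2 + 132*sin(z) - 428)*cos(z)/(4*(sin(z) + 2)^2*(sin(z) + 5)^2)
(5) = (26.824*b^4 + 9.968*b^3 - 36.2703*b^2 + 19.3888*b + 4.8917)/(22.9441*b^4 + 8.5262*b^3 - 23.2537*b^2 - 4.4678*b + 6.3001)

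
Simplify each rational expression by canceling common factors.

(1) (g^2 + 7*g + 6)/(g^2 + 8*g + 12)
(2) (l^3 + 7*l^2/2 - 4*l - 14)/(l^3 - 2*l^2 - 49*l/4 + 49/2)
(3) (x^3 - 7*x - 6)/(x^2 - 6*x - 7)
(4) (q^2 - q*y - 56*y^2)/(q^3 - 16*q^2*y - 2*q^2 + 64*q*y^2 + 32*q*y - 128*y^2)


(1) = (g + 1)/(g + 2)
(2) = (2*l + 4)/(2*l - 7)
(3) = (x^2 - x - 6)/(x - 7)
(4) = (-q - 7*y)/(-q^2 + 8*q*y + 2*q - 16*y)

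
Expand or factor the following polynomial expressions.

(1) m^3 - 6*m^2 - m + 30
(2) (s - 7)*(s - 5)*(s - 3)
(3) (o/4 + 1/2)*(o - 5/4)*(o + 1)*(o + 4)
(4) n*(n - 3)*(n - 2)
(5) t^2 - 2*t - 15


(1) = (m - 5)*(m - 3)*(m + 2)
(2) = s^3 - 15*s^2 + 71*s - 105
(3) = o^4/4 + 23*o^3/16 + 21*o^2/16 - 19*o/8 - 5/2
(4) = n^3 - 5*n^2 + 6*n
(5) = (t - 5)*(t + 3)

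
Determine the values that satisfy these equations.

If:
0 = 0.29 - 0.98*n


Then:
n = 0.30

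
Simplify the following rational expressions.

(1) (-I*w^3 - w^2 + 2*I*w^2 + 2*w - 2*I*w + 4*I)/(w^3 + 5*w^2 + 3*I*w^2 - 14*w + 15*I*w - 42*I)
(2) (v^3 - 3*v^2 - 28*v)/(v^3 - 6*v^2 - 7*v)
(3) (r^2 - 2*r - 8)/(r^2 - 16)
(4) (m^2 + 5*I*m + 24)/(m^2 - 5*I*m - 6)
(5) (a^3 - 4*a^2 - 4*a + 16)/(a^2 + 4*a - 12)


(1) = (-I*w^2 - w - 2*I)/(w^2 + w*(7 + 3*I) + 21*I)
(2) = (v + 4)/(v + 1)
(3) = (r + 2)/(r + 4)
(4) = (m + 8*I)/(m - 2*I)
(5) = (a^2 - 2*a - 8)/(a + 6)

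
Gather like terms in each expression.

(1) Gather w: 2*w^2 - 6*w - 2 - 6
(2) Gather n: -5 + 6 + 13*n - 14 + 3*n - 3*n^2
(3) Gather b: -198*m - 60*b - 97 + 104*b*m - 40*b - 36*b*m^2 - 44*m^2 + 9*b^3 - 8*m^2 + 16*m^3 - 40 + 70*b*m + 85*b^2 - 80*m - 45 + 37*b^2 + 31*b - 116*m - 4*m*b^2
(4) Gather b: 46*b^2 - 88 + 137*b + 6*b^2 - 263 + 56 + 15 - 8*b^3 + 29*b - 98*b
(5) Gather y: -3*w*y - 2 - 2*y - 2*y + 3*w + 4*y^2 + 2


(1) = 2*w^2 - 6*w - 8
(2) = -3*n^2 + 16*n - 13
(3) = 9*b^3 + b^2*(122 - 4*m) + b*(-36*m^2 + 174*m - 69) + 16*m^3 - 52*m^2 - 394*m - 182
(4) = -8*b^3 + 52*b^2 + 68*b - 280
(5) = 3*w + 4*y^2 + y*(-3*w - 4)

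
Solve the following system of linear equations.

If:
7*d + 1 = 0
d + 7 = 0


Then:
No Solution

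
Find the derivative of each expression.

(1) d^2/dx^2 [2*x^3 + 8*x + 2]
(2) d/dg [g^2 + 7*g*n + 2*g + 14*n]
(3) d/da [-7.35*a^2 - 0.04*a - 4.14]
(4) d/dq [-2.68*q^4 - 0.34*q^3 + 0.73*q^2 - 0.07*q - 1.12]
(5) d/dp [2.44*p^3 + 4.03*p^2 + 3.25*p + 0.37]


(1) = 12*x
(2) = 2*g + 7*n + 2
(3) = -14.7*a - 0.04
(4) = -10.72*q^3 - 1.02*q^2 + 1.46*q - 0.07
(5) = 7.32*p^2 + 8.06*p + 3.25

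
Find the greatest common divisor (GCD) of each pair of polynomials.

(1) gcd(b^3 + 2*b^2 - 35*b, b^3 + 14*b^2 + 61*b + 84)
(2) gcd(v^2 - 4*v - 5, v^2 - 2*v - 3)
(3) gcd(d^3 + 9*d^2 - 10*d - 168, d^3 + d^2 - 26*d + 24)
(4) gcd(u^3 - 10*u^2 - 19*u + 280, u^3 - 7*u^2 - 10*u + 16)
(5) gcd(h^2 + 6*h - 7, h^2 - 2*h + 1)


(1) = gcd(b*(b - 5)*(b + 7), (b + 3)*(b + 4)*(b + 7)) = b + 7
(2) = gcd((v - 5)*(v + 1), (v - 3)*(v + 1)) = v + 1
(3) = d^2 + 2*d - 24
(4) = gcd((u - 8)*(u - 7)*(u + 5), (u - 8)*(u - 1)*(u + 2)) = u - 8
(5) = h - 1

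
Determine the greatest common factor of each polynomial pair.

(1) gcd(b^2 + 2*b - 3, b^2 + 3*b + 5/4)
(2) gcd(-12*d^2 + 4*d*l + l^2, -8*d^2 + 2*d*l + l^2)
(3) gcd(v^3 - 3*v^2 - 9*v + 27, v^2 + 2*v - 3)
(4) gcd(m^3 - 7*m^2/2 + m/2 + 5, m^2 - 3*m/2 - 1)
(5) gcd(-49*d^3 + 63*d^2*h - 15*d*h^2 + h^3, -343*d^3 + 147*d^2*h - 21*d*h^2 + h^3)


(1) = 1
(2) = gcd((-2*d + l)*(6*d + l), (-2*d + l)*(4*d + l)) = 2*d - l
(3) = gcd((v - 3)^2*(v + 3), (v - 1)*(v + 3)) = v + 3
(4) = m - 2
(5) = gcd((-7*d + h)^2*(-d + h), (-7*d + h)^3) = 49*d^2 - 14*d*h + h^2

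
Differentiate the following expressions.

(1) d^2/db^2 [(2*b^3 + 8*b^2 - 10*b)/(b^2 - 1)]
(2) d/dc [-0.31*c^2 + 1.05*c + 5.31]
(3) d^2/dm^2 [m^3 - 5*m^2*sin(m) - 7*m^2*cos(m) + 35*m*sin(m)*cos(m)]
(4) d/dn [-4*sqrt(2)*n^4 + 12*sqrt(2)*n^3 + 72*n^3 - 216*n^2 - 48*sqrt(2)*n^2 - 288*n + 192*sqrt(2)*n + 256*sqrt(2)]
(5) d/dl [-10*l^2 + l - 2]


(1) = -16/(b^3 + 3*b^2 + 3*b + 1)
(2) = 1.05 - 0.62*c
(3) = 5*m^2*sin(m) + 7*m^2*cos(m) + 28*m*sin(m) - 70*m*sin(2*m) - 20*m*cos(m) + 6*m - 10*sin(m) - 14*cos(m) + 70*cos(2*m)
(4) = -16*sqrt(2)*n^3 + 36*sqrt(2)*n^2 + 216*n^2 - 432*n - 96*sqrt(2)*n - 288 + 192*sqrt(2)
(5) = 1 - 20*l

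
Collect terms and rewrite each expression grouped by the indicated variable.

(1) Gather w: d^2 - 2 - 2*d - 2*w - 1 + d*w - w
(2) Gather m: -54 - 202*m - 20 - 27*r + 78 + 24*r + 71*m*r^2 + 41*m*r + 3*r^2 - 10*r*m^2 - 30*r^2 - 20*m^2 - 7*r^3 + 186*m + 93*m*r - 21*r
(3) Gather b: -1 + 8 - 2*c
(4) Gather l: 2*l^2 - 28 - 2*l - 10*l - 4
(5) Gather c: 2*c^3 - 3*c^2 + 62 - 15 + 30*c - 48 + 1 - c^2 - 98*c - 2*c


(1) = d^2 - 2*d + w*(d - 3) - 3
(2) = m^2*(-10*r - 20) + m*(71*r^2 + 134*r - 16) - 7*r^3 - 27*r^2 - 24*r + 4
(3) = 7 - 2*c
(4) = 2*l^2 - 12*l - 32
(5) = 2*c^3 - 4*c^2 - 70*c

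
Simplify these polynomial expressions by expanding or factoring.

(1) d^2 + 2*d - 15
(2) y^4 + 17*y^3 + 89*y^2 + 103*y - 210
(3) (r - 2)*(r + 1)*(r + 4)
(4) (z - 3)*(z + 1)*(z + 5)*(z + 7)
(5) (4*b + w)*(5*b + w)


(1) = (d - 3)*(d + 5)
(2) = (y - 1)*(y + 5)*(y + 6)*(y + 7)
(3) = r^3 + 3*r^2 - 6*r - 8
(4) = z^4 + 10*z^3 + 8*z^2 - 106*z - 105
(5) = 20*b^2 + 9*b*w + w^2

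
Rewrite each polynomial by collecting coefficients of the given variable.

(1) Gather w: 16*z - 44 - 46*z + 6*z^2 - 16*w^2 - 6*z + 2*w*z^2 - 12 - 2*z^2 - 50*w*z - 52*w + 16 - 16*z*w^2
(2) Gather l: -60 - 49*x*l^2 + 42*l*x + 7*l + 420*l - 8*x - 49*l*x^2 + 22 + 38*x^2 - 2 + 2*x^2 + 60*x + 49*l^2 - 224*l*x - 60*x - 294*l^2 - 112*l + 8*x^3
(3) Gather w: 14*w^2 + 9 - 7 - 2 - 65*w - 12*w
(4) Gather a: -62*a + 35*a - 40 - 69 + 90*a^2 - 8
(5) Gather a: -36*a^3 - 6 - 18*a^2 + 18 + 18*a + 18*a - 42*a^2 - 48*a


(1) = w^2*(-16*z - 16) + w*(2*z^2 - 50*z - 52) + 4*z^2 - 36*z - 40
(2) = l^2*(-49*x - 245) + l*(-49*x^2 - 182*x + 315) + 8*x^3 + 40*x^2 - 8*x - 40
(3) = 14*w^2 - 77*w
(4) = 90*a^2 - 27*a - 117
(5) = -36*a^3 - 60*a^2 - 12*a + 12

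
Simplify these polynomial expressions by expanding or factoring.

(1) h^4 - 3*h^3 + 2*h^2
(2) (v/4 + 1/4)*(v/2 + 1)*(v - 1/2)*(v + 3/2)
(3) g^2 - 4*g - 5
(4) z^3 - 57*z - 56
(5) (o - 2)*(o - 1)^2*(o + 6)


(1) = h^2*(h - 2)*(h - 1)
(2) = v^4/8 + v^3/2 + 17*v^2/32 - v/32 - 3/16
(3) = (g - 5)*(g + 1)
(4) = (z - 8)*(z + 1)*(z + 7)
(5) = o^4 + 2*o^3 - 19*o^2 + 28*o - 12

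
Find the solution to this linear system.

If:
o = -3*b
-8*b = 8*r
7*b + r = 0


Then:
b = 0
o = 0
r = 0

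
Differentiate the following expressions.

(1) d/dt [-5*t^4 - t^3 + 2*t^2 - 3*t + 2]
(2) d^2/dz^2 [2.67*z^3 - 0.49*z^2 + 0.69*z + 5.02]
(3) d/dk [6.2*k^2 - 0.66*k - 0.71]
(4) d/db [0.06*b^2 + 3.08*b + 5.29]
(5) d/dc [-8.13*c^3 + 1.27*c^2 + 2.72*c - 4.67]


(1) = -20*t^3 - 3*t^2 + 4*t - 3
(2) = 16.02*z - 0.98
(3) = 12.4*k - 0.66
(4) = 0.12*b + 3.08
(5) = -24.39*c^2 + 2.54*c + 2.72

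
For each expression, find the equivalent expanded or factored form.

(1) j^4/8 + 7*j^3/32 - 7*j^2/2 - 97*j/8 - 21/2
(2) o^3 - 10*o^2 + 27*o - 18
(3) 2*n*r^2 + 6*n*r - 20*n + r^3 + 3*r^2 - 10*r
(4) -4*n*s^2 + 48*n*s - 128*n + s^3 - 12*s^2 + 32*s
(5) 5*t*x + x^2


(1) = (j/4 + 1)*(j/2 + 1)*(j - 6)*(j + 7/4)
(2) = (o - 6)*(o - 3)*(o - 1)
(3) = (2*n + r)*(r - 2)*(r + 5)
(4) = (-4*n + s)*(s - 8)*(s - 4)
(5) = x*(5*t + x)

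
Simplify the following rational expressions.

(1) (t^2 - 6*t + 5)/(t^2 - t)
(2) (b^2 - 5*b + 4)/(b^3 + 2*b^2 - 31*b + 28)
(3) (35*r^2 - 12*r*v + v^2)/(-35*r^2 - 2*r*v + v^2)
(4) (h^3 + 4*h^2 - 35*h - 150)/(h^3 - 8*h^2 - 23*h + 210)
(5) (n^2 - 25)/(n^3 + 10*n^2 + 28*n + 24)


(1) = (t - 5)/t
(2) = 1/(b + 7)
(3) = (-5*r + v)/(5*r + v)
(4) = (h + 5)/(h - 7)
(5) = (n^2 - 25)/(n^3 + 10*n^2 + 28*n + 24)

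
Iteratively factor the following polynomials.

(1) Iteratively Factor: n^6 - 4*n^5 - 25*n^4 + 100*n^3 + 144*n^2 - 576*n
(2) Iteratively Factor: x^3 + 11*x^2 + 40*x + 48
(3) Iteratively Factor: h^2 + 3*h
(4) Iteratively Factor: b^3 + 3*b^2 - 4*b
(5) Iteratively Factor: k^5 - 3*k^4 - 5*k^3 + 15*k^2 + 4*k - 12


(1) = (n + 3)*(n^5 - 7*n^4 - 4*n^3 + 112*n^2 - 192*n) = (n - 4)*(n + 3)*(n^4 - 3*n^3 - 16*n^2 + 48*n) = (n - 4)^2*(n + 3)*(n^3 + n^2 - 12*n) = n*(n - 4)^2*(n + 3)*(n^2 + n - 12) = n*(n - 4)^2*(n + 3)*(n + 4)*(n - 3)
(2) = (x + 4)*(x^2 + 7*x + 12) = (x + 3)*(x + 4)*(x + 4)
(3) = (h)*(h + 3)
(4) = (b - 1)*(b^2 + 4*b) = (b - 1)*(b + 4)*(b)
(5) = (k - 2)*(k^4 - k^3 - 7*k^2 + k + 6) = (k - 2)*(k - 1)*(k^3 - 7*k - 6) = (k - 2)*(k - 1)*(k + 1)*(k^2 - k - 6) = (k - 2)*(k - 1)*(k + 1)*(k + 2)*(k - 3)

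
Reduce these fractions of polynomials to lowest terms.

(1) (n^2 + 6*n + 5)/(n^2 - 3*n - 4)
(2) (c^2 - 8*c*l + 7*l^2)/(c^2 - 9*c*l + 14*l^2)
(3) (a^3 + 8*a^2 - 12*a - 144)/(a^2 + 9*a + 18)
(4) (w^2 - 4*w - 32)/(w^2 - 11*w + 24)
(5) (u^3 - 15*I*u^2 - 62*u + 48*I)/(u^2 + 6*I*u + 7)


(1) = (n + 5)/(n - 4)
(2) = (c - l)/(c - 2*l)
(3) = (a^2 + 2*a - 24)/(a + 3)
(4) = (w + 4)/(w - 3)
(5) = (u^2 - 14*I*u - 48)/(u + 7*I)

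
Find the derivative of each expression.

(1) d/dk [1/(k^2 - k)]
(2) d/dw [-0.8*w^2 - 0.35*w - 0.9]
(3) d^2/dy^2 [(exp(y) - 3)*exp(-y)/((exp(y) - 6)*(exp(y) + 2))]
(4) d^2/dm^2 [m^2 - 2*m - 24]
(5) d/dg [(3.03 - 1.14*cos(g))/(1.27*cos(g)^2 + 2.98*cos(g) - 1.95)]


(1) = (1 - 2*k)/(k^2*(k - 1)^2)
(2) = -1.6*w - 0.35
(3) = (4*exp(5*y) - 39*exp(4*y) + 196*exp(3*y) - 168*exp(2*y) - 432*exp(y) - 432)*exp(-y)/(exp(6*y) - 12*exp(5*y) + 12*exp(4*y) + 224*exp(3*y) - 144*exp(2*y) - 1728*exp(y) - 1728)
(4) = 2
(5) = (-1.4478*cos(g)^2 + 7.6962*cos(g) + 6.8064)*sin(g)/(1.6129*cos(g)^4 + 7.5692*cos(g)^3 + 3.9274*cos(g)^2 - 11.622*cos(g) + 3.8025)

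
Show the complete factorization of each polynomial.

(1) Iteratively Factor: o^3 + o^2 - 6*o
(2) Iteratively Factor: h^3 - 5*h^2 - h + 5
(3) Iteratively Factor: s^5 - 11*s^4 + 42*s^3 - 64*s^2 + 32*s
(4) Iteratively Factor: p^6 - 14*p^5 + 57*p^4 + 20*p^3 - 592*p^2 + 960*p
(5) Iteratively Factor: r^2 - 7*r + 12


(1) = (o - 2)*(o^2 + 3*o) = (o - 2)*(o + 3)*(o)
(2) = (h - 5)*(h^2 - 1) = (h - 5)*(h - 1)*(h + 1)
(3) = (s - 1)*(s^4 - 10*s^3 + 32*s^2 - 32*s) = (s - 4)*(s - 1)*(s^3 - 6*s^2 + 8*s) = (s - 4)*(s - 2)*(s - 1)*(s^2 - 4*s) = (s - 4)^2*(s - 2)*(s - 1)*(s)
(4) = (p)*(p^5 - 14*p^4 + 57*p^3 + 20*p^2 - 592*p + 960) = p*(p - 4)*(p^4 - 10*p^3 + 17*p^2 + 88*p - 240) = p*(p - 4)*(p + 3)*(p^3 - 13*p^2 + 56*p - 80) = p*(p - 5)*(p - 4)*(p + 3)*(p^2 - 8*p + 16) = p*(p - 5)*(p - 4)^2*(p + 3)*(p - 4)
(5) = (r - 3)*(r - 4)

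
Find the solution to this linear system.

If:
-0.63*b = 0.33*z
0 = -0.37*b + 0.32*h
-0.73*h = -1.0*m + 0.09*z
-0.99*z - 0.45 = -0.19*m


Then:
b = 0.22
h = 0.26
m = 0.15
z = -0.43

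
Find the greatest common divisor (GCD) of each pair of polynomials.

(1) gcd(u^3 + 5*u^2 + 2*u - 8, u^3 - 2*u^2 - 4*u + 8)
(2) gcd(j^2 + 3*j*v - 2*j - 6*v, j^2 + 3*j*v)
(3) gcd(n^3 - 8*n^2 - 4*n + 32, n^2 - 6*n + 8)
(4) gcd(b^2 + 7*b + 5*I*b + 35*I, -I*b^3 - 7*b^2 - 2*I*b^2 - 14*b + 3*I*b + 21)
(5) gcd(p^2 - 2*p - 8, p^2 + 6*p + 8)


(1) = u + 2
(2) = gcd((j - 2)*(j + 3*v), j*(j + 3*v)) = j + 3*v
(3) = n - 2
(4) = 1
(5) = p + 2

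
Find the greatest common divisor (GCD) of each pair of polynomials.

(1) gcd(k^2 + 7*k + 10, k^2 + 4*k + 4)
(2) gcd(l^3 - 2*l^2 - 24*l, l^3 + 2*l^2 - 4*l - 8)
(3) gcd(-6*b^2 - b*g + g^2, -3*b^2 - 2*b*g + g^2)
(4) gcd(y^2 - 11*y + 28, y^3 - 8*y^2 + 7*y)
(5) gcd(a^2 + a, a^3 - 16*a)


(1) = gcd((k + 2)*(k + 5), (k + 2)^2) = k + 2
(2) = 1
(3) = 3*b - g
(4) = y - 7
(5) = gcd(a*(a + 1), a*(a - 4)*(a + 4)) = a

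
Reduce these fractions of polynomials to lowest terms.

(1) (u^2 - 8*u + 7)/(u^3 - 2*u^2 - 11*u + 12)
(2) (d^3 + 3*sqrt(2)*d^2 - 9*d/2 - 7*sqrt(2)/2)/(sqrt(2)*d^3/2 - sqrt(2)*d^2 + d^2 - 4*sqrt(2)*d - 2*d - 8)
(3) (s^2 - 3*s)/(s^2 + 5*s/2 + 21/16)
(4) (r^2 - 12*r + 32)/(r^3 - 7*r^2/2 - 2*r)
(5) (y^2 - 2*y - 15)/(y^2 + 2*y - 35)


(1) = (u - 7)/(u^2 - u - 12)
(2) = (4*d^3 + 12*sqrt(2)*d^2 - 18*d - 14*sqrt(2))/(2*sqrt(2)*d^3 + d^2*(4 - 4*sqrt(2)) + d*(-16*sqrt(2) - 8) - 32)
(3) = (16*s^2 - 48*s)/(16*s^2 + 40*s + 21)
(4) = (2*r - 16)/(2*r^2 + r)
(5) = (y + 3)/(y + 7)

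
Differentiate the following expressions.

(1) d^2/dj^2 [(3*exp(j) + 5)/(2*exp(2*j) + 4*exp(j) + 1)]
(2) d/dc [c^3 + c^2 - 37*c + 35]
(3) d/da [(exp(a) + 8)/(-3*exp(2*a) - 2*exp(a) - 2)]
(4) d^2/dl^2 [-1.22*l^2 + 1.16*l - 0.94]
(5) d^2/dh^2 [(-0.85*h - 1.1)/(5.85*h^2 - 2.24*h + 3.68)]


(1) = (12*exp(4*j) + 56*exp(3*j) + 84*exp(2*j) + 28*exp(j) - 17)*exp(j)/(8*exp(6*j) + 48*exp(5*j) + 108*exp(4*j) + 112*exp(3*j) + 54*exp(2*j) + 12*exp(j) + 1)
(2) = 3*c^2 + 2*c - 37
(3) = (3*exp(2*a) + 48*exp(a) + 14)*exp(a)/(9*exp(4*a) + 12*exp(3*a) + 16*exp(2*a) + 8*exp(a) + 4)
(4) = -2.44000000000000
(5) = (-(0.85*h + 1.1)*(11.7*h - 2.24)*(23.4*h - 4.48) + (29.835*h + 9.062)*(5.85*h^2 - 2.24*h + 3.68))/(5.85*h^2 - 2.24*h + 3.68)^3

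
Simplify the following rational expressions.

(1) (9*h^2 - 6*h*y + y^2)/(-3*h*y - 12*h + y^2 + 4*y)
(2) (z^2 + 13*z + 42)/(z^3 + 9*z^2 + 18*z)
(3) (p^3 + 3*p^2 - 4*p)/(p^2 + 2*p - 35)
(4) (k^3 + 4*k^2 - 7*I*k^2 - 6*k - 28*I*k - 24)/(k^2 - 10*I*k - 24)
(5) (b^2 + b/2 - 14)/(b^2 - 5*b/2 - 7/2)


(1) = (-3*h + y)/(y + 4)
(2) = (z + 7)/(z^2 + 3*z)
(3) = (p^3 + 3*p^2 - 4*p)/(p^2 + 2*p - 35)
(4) = (k^2 + k*(4 - I) - 4*I)/(k - 4*I)
(5) = (b + 4)/(b + 1)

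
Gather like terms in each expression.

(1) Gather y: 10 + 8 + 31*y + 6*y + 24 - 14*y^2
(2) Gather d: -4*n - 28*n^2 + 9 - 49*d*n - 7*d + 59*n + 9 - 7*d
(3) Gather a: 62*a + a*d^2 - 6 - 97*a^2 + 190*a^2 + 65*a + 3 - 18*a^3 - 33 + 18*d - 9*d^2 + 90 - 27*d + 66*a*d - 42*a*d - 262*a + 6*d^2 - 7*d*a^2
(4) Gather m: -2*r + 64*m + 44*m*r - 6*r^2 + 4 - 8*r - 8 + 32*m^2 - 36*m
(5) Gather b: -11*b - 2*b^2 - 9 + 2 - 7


(1) = -14*y^2 + 37*y + 42
(2) = d*(-49*n - 14) - 28*n^2 + 55*n + 18
(3) = -18*a^3 + a^2*(93 - 7*d) + a*(d^2 + 24*d - 135) - 3*d^2 - 9*d + 54
(4) = 32*m^2 + m*(44*r + 28) - 6*r^2 - 10*r - 4
(5) = -2*b^2 - 11*b - 14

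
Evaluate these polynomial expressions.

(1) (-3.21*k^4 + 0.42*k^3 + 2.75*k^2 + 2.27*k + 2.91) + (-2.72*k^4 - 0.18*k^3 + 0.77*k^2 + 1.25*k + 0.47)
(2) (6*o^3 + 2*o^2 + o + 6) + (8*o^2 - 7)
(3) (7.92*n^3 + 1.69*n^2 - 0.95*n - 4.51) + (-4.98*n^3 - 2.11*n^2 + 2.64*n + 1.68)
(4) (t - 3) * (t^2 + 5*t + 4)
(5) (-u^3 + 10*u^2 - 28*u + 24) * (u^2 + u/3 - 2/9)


(1) = -5.93*k^4 + 0.24*k^3 + 3.52*k^2 + 3.52*k + 3.38
(2) = 6*o^3 + 10*o^2 + o - 1
(3) = 2.94*n^3 - 0.42*n^2 + 1.69*n - 2.83
(4) = t^3 + 2*t^2 - 11*t - 12
(5) = -u^5 + 29*u^4/3 - 220*u^3/9 + 112*u^2/9 + 128*u/9 - 16/3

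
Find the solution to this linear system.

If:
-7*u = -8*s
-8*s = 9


Then:
s = -9/8
u = -9/7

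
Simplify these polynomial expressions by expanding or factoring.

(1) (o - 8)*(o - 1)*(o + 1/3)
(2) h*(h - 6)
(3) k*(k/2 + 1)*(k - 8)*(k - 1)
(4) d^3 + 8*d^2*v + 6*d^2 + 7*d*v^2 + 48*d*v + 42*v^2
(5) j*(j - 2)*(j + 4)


(1) = o^3 - 26*o^2/3 + 5*o + 8/3
(2) = h^2 - 6*h
(3) = k^4/2 - 7*k^3/2 - 5*k^2 + 8*k
(4) = (d + 6)*(d + v)*(d + 7*v)
(5) = j^3 + 2*j^2 - 8*j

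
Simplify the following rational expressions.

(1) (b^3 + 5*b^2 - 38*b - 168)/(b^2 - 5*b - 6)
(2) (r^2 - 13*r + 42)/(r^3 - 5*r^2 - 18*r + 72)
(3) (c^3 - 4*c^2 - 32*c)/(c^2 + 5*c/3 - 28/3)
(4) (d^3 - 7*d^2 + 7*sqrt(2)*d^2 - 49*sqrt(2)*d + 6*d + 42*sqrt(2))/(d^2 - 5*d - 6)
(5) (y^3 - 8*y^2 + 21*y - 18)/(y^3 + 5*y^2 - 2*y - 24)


(1) = (b^2 + 11*b + 28)/(b + 1)
(2) = (r - 7)/(r^2 + r - 12)
(3) = (3*c^2 - 24*c)/(3*c - 7)
(4) = (d^2 + d*(-1 + 7*sqrt(2)) - 7*sqrt(2))/(d + 1)
(5) = (y^2 - 6*y + 9)/(y^2 + 7*y + 12)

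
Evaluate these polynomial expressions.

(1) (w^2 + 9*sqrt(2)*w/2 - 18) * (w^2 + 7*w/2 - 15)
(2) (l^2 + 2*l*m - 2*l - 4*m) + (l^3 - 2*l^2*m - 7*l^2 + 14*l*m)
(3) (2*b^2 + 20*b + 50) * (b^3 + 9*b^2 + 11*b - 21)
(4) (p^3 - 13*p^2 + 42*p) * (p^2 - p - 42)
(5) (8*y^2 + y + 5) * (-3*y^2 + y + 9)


(1) = w^4 + 7*w^3/2 + 9*sqrt(2)*w^3/2 - 33*w^2 + 63*sqrt(2)*w^2/4 - 135*sqrt(2)*w/2 - 63*w + 270
(2) = l^3 - 2*l^2*m - 6*l^2 + 16*l*m - 2*l - 4*m
(3) = 2*b^5 + 38*b^4 + 252*b^3 + 628*b^2 + 130*b - 1050
(4) = p^5 - 14*p^4 + 13*p^3 + 504*p^2 - 1764*p
(5) = -24*y^4 + 5*y^3 + 58*y^2 + 14*y + 45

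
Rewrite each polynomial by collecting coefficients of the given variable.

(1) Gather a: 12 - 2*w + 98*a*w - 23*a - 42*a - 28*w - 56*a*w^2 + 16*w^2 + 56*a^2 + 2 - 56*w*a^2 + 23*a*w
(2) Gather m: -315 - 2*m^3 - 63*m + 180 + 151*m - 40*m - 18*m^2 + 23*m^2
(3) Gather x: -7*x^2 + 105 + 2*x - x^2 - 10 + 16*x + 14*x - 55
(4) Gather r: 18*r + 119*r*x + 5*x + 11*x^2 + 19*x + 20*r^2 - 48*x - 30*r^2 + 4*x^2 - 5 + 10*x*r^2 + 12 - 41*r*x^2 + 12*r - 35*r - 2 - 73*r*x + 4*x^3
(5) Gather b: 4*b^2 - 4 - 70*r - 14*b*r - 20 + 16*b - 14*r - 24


(1) = a^2*(56 - 56*w) + a*(-56*w^2 + 121*w - 65) + 16*w^2 - 30*w + 14
(2) = -2*m^3 + 5*m^2 + 48*m - 135
(3) = -8*x^2 + 32*x + 40
(4) = r^2*(10*x - 10) + r*(-41*x^2 + 46*x - 5) + 4*x^3 + 15*x^2 - 24*x + 5
(5) = 4*b^2 + b*(16 - 14*r) - 84*r - 48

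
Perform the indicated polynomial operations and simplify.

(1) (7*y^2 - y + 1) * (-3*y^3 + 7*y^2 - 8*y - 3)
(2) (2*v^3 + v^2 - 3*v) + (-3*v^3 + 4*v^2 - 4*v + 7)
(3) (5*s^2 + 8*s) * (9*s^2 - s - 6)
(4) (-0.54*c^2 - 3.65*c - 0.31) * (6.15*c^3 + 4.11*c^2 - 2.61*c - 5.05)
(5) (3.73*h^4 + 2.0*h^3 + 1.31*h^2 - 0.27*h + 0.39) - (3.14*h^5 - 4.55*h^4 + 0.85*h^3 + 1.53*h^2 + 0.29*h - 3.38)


(1) = -21*y^5 + 52*y^4 - 66*y^3 - 6*y^2 - 5*y - 3
(2) = -v^3 + 5*v^2 - 7*v + 7
(3) = 45*s^4 + 67*s^3 - 38*s^2 - 48*s
(4) = -3.321*c^5 - 24.6669*c^4 - 15.4986*c^3 + 10.9794*c^2 + 19.2416*c + 1.5655
(5) = -3.14*h^5 + 8.28*h^4 + 1.15*h^3 - 0.22*h^2 - 0.56*h + 3.77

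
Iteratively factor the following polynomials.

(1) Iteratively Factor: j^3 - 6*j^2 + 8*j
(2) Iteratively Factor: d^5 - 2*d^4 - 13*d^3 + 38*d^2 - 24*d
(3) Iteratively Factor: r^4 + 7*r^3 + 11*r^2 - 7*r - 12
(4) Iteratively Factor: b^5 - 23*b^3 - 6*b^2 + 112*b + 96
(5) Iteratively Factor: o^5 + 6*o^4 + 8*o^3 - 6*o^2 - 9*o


(1) = (j - 2)*(j^2 - 4*j) = j*(j - 2)*(j - 4)
(2) = (d - 2)*(d^4 - 13*d^2 + 12*d) = (d - 3)*(d - 2)*(d^3 + 3*d^2 - 4*d) = d*(d - 3)*(d - 2)*(d^2 + 3*d - 4) = d*(d - 3)*(d - 2)*(d + 4)*(d - 1)
(3) = (r + 3)*(r^3 + 4*r^2 - r - 4) = (r - 1)*(r + 3)*(r^2 + 5*r + 4) = (r - 1)*(r + 1)*(r + 3)*(r + 4)
(4) = (b + 4)*(b^4 - 4*b^3 - 7*b^2 + 22*b + 24) = (b - 4)*(b + 4)*(b^3 - 7*b - 6) = (b - 4)*(b + 2)*(b + 4)*(b^2 - 2*b - 3) = (b - 4)*(b + 1)*(b + 2)*(b + 4)*(b - 3)
(5) = (o + 1)*(o^4 + 5*o^3 + 3*o^2 - 9*o) = (o + 1)*(o + 3)*(o^3 + 2*o^2 - 3*o) = (o + 1)*(o + 3)^2*(o^2 - o) = o*(o + 1)*(o + 3)^2*(o - 1)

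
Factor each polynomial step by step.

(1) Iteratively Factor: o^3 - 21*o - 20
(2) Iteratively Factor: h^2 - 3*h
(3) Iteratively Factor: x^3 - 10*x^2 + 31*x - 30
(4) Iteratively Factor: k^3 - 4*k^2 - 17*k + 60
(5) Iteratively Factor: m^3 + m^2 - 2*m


(1) = (o + 4)*(o^2 - 4*o - 5) = (o - 5)*(o + 4)*(o + 1)
(2) = (h - 3)*(h)
(3) = (x - 5)*(x^2 - 5*x + 6) = (x - 5)*(x - 3)*(x - 2)
(4) = (k + 4)*(k^2 - 8*k + 15) = (k - 5)*(k + 4)*(k - 3)
(5) = (m)*(m^2 + m - 2) = m*(m - 1)*(m + 2)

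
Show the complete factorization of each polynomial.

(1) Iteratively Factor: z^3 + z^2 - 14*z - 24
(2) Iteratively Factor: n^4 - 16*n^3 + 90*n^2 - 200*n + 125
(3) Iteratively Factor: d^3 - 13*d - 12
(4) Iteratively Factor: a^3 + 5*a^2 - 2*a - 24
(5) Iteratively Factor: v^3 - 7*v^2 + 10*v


(1) = (z - 4)*(z^2 + 5*z + 6) = (z - 4)*(z + 2)*(z + 3)
(2) = (n - 5)*(n^3 - 11*n^2 + 35*n - 25) = (n - 5)*(n - 1)*(n^2 - 10*n + 25) = (n - 5)^2*(n - 1)*(n - 5)
(3) = (d + 3)*(d^2 - 3*d - 4) = (d + 1)*(d + 3)*(d - 4)
(4) = (a + 4)*(a^2 + a - 6) = (a + 3)*(a + 4)*(a - 2)
(5) = (v - 2)*(v^2 - 5*v) = (v - 5)*(v - 2)*(v)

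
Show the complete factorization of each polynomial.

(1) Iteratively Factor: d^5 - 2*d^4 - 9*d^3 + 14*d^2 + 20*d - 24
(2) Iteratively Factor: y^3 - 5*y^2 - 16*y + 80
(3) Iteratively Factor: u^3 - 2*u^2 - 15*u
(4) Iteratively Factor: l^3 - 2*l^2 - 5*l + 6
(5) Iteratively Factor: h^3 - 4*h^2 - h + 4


(1) = (d + 2)*(d^4 - 4*d^3 - d^2 + 16*d - 12) = (d - 2)*(d + 2)*(d^3 - 2*d^2 - 5*d + 6) = (d - 3)*(d - 2)*(d + 2)*(d^2 + d - 2) = (d - 3)*(d - 2)*(d + 2)^2*(d - 1)
(2) = (y - 5)*(y^2 - 16) = (y - 5)*(y - 4)*(y + 4)
(3) = (u + 3)*(u^2 - 5*u) = u*(u + 3)*(u - 5)
(4) = (l - 1)*(l^2 - l - 6) = (l - 1)*(l + 2)*(l - 3)
(5) = (h + 1)*(h^2 - 5*h + 4) = (h - 1)*(h + 1)*(h - 4)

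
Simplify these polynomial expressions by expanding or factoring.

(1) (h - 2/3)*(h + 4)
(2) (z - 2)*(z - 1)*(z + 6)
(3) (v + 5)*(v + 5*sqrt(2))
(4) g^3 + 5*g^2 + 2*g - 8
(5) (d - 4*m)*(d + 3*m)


(1) = h^2 + 10*h/3 - 8/3
(2) = z^3 + 3*z^2 - 16*z + 12
(3) = v^2 + 5*v + 5*sqrt(2)*v + 25*sqrt(2)
(4) = (g - 1)*(g + 2)*(g + 4)
(5) = d^2 - d*m - 12*m^2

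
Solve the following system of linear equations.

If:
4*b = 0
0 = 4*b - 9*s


Then:
b = 0
s = 0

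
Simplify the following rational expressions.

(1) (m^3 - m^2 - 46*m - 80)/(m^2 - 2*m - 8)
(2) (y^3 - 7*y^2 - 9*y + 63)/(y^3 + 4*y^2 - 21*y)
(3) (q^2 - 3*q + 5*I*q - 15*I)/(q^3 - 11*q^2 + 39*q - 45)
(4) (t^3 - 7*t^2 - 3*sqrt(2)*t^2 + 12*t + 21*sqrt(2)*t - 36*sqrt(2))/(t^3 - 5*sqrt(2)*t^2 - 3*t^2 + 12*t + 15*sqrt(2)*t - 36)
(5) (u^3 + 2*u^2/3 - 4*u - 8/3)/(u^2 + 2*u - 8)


(1) = (m^2 - 3*m - 40)/(m - 4)
(2) = (y^2 - 4*y - 21)/(y^2 + 7*y)
(3) = (q + 5*I)/(q^2 - 8*q + 15)
(4) = (t - 4)/(t - 2*sqrt(2))
(5) = (3*u^2 + 8*u + 4)/(3*u + 12)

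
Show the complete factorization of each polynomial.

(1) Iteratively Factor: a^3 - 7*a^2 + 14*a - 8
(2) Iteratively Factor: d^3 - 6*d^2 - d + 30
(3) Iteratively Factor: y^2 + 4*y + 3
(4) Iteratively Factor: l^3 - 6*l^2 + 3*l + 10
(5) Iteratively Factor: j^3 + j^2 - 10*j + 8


(1) = (a - 4)*(a^2 - 3*a + 2) = (a - 4)*(a - 2)*(a - 1)
(2) = (d + 2)*(d^2 - 8*d + 15) = (d - 5)*(d + 2)*(d - 3)
(3) = (y + 3)*(y + 1)
(4) = (l + 1)*(l^2 - 7*l + 10) = (l - 5)*(l + 1)*(l - 2)
(5) = (j + 4)*(j^2 - 3*j + 2) = (j - 2)*(j + 4)*(j - 1)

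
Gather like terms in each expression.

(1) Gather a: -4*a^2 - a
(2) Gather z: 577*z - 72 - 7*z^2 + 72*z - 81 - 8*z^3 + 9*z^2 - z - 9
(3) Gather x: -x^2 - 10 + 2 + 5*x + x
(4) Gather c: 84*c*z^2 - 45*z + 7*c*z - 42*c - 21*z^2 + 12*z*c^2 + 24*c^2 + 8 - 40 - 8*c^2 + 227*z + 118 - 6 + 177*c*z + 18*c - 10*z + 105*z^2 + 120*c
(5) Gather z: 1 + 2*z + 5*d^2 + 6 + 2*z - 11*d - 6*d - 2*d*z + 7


(1) = -4*a^2 - a
(2) = -8*z^3 + 2*z^2 + 648*z - 162
(3) = -x^2 + 6*x - 8
(4) = c^2*(12*z + 16) + c*(84*z^2 + 184*z + 96) + 84*z^2 + 172*z + 80
(5) = 5*d^2 - 17*d + z*(4 - 2*d) + 14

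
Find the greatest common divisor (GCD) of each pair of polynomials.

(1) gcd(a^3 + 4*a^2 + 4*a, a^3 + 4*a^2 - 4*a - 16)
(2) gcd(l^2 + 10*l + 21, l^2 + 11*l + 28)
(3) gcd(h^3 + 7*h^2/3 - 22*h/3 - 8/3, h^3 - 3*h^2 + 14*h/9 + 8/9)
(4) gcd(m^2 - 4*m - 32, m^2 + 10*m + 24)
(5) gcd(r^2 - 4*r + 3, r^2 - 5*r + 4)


(1) = gcd(a*(a + 2)^2, (a - 2)*(a + 2)*(a + 4)) = a + 2
(2) = l + 7
(3) = h^2 - 5*h/3 - 2/3
(4) = gcd((m - 8)*(m + 4), (m + 4)*(m + 6)) = m + 4
(5) = r - 1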